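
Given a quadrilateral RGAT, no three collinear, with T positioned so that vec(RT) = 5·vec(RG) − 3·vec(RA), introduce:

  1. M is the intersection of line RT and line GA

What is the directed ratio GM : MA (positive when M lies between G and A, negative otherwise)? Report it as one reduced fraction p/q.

GM:MA = -3/5

Assign R = (0, 0), G = (1, 0), A = (0, 1), T = (5, -3) — the answer is frame-independent, so this choice is without loss of generality.
1. M is the intersection of line RT and line GA ⇒ M = (5/2, -3/2)
M = G + t·(A−G) with t = -3/2, so GM:MA = t:(1−t) = -3/2:5/2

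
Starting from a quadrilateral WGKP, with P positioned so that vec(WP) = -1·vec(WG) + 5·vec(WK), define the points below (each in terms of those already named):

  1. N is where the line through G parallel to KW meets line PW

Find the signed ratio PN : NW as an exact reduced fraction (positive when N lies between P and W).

Set W = (0, 0), G = (1, 0), K = (0, 1), P = (-1, 5); any affine frame gives the same invariant.
1. N is where the line through G parallel to KW meets line PW ⇒ N = (1, -5)
N = P + t·(W−P) with t = 2, so PN:NW = t:(1−t) = 2:-1

PN:NW = -2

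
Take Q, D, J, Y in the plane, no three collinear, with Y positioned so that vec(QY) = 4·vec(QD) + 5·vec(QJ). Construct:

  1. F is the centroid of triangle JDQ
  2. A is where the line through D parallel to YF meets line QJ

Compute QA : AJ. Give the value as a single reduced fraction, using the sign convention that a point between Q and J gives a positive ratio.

Assign Q = (0, 0), D = (1, 0), J = (0, 1), Y = (4, 5) — the answer is frame-independent, so this choice is without loss of generality.
1. F is the centroid of triangle JDQ ⇒ F = (1/3, 1/3)
2. A is where the line through D parallel to YF meets line QJ ⇒ A = (0, -14/11)
A = Q + t·(J−Q) with t = -14/11, so QA:AJ = t:(1−t) = -14/11:25/11

QA:AJ = -14/25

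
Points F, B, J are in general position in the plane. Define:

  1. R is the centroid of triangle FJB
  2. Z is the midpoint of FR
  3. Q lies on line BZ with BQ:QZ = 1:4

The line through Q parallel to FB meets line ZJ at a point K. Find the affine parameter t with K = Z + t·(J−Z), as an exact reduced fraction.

t = -4/25

Set F = (0, 0), B = (1, 0), J = (0, 1); any affine frame gives the same invariant.
1. R is the centroid of triangle FJB ⇒ R = (1/3, 1/3)
2. Z is the midpoint of FR ⇒ Z = (1/6, 1/6)
3. Q lies on line BZ with BQ:QZ = 1:4 ⇒ Q = (5/6, 1/30)
through Q parallel to FB: direction (1, 0); meets ZJ at K = (29/150, 1/30)
K = Z + t·(J−Z) with t = -4/25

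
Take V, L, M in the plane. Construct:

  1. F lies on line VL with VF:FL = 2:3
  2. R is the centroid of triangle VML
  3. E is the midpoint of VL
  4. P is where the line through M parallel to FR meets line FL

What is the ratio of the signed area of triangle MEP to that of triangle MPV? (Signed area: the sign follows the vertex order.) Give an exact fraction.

[MEP]:[MPV] = 3/2

Set V = (0, 0), L = (1, 0), M = (0, 1); any affine frame gives the same invariant.
1. F lies on line VL with VF:FL = 2:3 ⇒ F = (2/5, 0)
2. R is the centroid of triangle VML ⇒ R = (1/3, 1/3)
3. E is the midpoint of VL ⇒ E = (1/2, 0)
4. P is where the line through M parallel to FR meets line FL ⇒ P = (1/5, 0)
2·[MEP] = -3/10, 2·[MPV] = -1/5
[MEP]:[MPV] = -3/10:-1/5 = 3/2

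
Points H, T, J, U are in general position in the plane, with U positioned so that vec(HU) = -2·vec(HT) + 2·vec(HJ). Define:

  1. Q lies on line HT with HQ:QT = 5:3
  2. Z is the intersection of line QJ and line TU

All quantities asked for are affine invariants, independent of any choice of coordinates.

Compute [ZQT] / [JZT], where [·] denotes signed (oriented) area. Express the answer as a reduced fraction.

[ZQT]:[JZT] = 3/4

Set H = (0, 0), T = (1, 0), J = (0, 1), U = (-2, 2); any affine frame gives the same invariant.
1. Q lies on line HT with HQ:QT = 5:3 ⇒ Q = (5/8, 0)
2. Z is the intersection of line QJ and line TU ⇒ Z = (5/14, 3/7)
2·[ZQT] = 9/56, 2·[JZT] = 3/14
[ZQT]:[JZT] = 9/56:3/14 = 3/4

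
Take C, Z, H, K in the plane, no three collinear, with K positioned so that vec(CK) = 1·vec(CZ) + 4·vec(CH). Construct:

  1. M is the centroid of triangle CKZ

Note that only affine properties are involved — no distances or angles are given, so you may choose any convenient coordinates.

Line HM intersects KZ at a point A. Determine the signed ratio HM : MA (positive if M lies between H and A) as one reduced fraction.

HM:MA = 2

Assign C = (0, 0), Z = (1, 0), H = (0, 1), K = (1, 4) — the answer is frame-independent, so this choice is without loss of generality.
1. M is the centroid of triangle CKZ ⇒ M = (2/3, 4/3)
line HM meets KZ at A = (1, 3/2)
M = H + t·(A−H) with t = 2/3, so HM:MA = 2/3:1/3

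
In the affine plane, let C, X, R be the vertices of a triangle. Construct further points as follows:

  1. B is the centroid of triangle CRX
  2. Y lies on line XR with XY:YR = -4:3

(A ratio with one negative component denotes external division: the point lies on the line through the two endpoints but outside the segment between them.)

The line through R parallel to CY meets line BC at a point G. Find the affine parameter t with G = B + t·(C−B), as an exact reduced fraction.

t = -2/7

Work in coordinates with C = (0, 0), X = (1, 0), R = (0, 1).
1. B is the centroid of triangle CRX ⇒ B = (1/3, 1/3)
2. Y lies on line XR with XY:YR = -4:3 ⇒ Y = (-3, 4)
through R parallel to CY: direction (-3, 4); meets BC at G = (3/7, 3/7)
G = B + t·(C−B) with t = -2/7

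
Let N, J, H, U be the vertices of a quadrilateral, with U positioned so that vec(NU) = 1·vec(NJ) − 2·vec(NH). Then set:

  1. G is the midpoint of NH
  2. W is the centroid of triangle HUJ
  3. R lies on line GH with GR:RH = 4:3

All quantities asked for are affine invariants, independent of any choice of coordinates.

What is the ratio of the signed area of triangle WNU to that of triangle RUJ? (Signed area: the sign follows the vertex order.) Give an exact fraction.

[WNU]:[RUJ] = 1/2

Work in coordinates with N = (0, 0), J = (1, 0), H = (0, 1), U = (1, -2).
1. G is the midpoint of NH ⇒ G = (0, 1/2)
2. W is the centroid of triangle HUJ ⇒ W = (2/3, -1/3)
3. R lies on line GH with GR:RH = 4:3 ⇒ R = (0, 11/14)
2·[WNU] = 1, 2·[RUJ] = 2
[WNU]:[RUJ] = 1:2 = 1/2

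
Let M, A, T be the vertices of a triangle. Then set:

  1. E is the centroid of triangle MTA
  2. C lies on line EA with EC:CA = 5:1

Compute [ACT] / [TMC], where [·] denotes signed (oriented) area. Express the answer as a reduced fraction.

[ACT]:[TMC] = -1/16

Assign M = (0, 0), A = (1, 0), T = (0, 1) — the answer is frame-independent, so this choice is without loss of generality.
1. E is the centroid of triangle MTA ⇒ E = (1/3, 1/3)
2. C lies on line EA with EC:CA = 5:1 ⇒ C = (8/9, 1/18)
2·[ACT] = -1/18, 2·[TMC] = 8/9
[ACT]:[TMC] = -1/18:8/9 = -1/16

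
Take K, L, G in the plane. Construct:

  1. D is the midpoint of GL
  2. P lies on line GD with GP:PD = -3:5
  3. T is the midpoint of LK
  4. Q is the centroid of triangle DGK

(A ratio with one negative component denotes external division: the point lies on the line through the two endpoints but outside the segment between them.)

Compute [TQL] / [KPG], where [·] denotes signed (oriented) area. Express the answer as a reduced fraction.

[TQL]:[KPG] = 1/3

Set K = (0, 0), L = (1, 0), G = (0, 1); any affine frame gives the same invariant.
1. D is the midpoint of GL ⇒ D = (1/2, 1/2)
2. P lies on line GD with GP:PD = -3:5 ⇒ P = (-3/4, 7/4)
3. T is the midpoint of LK ⇒ T = (1/2, 0)
4. Q is the centroid of triangle DGK ⇒ Q = (1/6, 1/2)
2·[TQL] = -1/4, 2·[KPG] = -3/4
[TQL]:[KPG] = -1/4:-3/4 = 1/3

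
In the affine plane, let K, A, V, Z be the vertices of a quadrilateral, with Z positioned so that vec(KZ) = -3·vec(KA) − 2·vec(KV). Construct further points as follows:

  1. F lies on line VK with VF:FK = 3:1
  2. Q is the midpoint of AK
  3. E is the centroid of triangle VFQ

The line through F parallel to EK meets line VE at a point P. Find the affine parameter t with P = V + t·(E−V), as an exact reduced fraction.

Assign K = (0, 0), A = (1, 0), V = (0, 1), Z = (-3, -2) — the answer is frame-independent, so this choice is without loss of generality.
1. F lies on line VK with VF:FK = 3:1 ⇒ F = (0, 1/4)
2. Q is the midpoint of AK ⇒ Q = (1/2, 0)
3. E is the centroid of triangle VFQ ⇒ E = (1/6, 5/12)
through F parallel to EK: direction (-1/6, -5/12); meets VE at P = (1/8, 9/16)
P = V + t·(E−V) with t = 3/4

t = 3/4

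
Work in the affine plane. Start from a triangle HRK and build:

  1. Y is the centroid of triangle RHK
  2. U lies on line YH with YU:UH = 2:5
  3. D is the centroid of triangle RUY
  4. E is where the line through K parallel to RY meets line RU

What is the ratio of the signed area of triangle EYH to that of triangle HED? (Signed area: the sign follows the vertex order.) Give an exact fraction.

Choose coordinates H = (0, 0), R = (1, 0), K = (0, 1).
1. Y is the centroid of triangle RHK ⇒ Y = (1/3, 1/3)
2. U lies on line YH with YU:UH = 2:5 ⇒ U = (5/21, 5/21)
3. D is the centroid of triangle RUY ⇒ D = (11/21, 4/21)
4. E is where the line through K parallel to RY meets line RU ⇒ E = (11/3, -5/6)
2·[EYH] = 3/2, 2·[HED] = 143/126
[EYH]:[HED] = 3/2:143/126 = 189/143

[EYH]:[HED] = 189/143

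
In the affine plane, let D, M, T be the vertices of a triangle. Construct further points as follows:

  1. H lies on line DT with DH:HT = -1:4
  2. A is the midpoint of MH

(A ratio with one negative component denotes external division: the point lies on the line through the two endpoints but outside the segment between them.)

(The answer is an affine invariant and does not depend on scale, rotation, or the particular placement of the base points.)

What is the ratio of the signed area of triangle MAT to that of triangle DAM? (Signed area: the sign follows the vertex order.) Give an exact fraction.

Work in coordinates with D = (0, 0), M = (1, 0), T = (0, 1).
1. H lies on line DT with DH:HT = -1:4 ⇒ H = (0, -1/3)
2. A is the midpoint of MH ⇒ A = (1/2, -1/6)
2·[MAT] = -2/3, 2·[DAM] = 1/6
[MAT]:[DAM] = -2/3:1/6 = -4

[MAT]:[DAM] = -4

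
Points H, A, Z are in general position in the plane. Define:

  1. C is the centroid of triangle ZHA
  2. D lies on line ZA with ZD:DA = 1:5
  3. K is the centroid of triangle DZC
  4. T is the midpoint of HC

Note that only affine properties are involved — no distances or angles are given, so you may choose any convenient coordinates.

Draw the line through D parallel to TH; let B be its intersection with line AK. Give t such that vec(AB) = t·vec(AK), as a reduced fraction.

t = 15/14

Set H = (0, 0), A = (1, 0), Z = (0, 1); any affine frame gives the same invariant.
1. C is the centroid of triangle ZHA ⇒ C = (1/3, 1/3)
2. D lies on line ZA with ZD:DA = 1:5 ⇒ D = (1/6, 5/6)
3. K is the centroid of triangle DZC ⇒ K = (1/6, 13/18)
4. T is the midpoint of HC ⇒ T = (1/6, 1/6)
through D parallel to TH: direction (-1/6, -1/6); meets AK at B = (3/28, 65/84)
B = A + t·(K−A) with t = 15/14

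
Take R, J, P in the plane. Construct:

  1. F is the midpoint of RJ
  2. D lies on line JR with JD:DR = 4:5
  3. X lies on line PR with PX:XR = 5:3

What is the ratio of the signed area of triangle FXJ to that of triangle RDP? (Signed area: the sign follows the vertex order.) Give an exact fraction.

Work in coordinates with R = (0, 0), J = (1, 0), P = (0, 1).
1. F is the midpoint of RJ ⇒ F = (1/2, 0)
2. D lies on line JR with JD:DR = 4:5 ⇒ D = (5/9, 0)
3. X lies on line PR with PX:XR = 5:3 ⇒ X = (0, 3/8)
2·[FXJ] = -3/16, 2·[RDP] = 5/9
[FXJ]:[RDP] = -3/16:5/9 = -27/80

[FXJ]:[RDP] = -27/80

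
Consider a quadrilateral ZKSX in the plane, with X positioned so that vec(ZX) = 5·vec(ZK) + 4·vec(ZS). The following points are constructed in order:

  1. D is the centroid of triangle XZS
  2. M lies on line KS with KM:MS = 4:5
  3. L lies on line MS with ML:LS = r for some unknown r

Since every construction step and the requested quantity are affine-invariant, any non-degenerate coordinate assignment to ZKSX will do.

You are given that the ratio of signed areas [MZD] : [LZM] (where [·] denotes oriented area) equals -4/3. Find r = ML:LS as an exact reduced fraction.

Assign Z = (0, 0), K = (1, 0), S = (0, 1), X = (5, 4) — the answer is frame-independent, so this choice is without loss of generality.
1. D is the centroid of triangle XZS ⇒ D = (5/3, 5/3)
2. M lies on line KS with KM:MS = 4:5 ⇒ M = (5/9, 4/9)
3. With ML:LS = r, write λ = r/(r+1) so L = M + λ·(S−M); L is affine-linear in λ
Every point depending on L is an affine combination of L and λ-independent points, so each such coordinate is linear in λ; the λ² term in each signed area is a multiple of (S−M)×(S−M) = 0, so 2·[MZD] and 2·[LZM] are each linear in λ. Evaluating at λ=0 and λ=1:
  2·[MZD] = -5/27,   2·[LZM] = 5/9·λ
So [MZD]:[LZM] = (-5/27) / (5/9·λ). Setting this equal to -4/3:
  -5/27 = -4/3·(5/9·λ)  ⇒  λ = 1/4
Then r = λ/(1−λ) = (1/4)/(3/4) = 1/3. Check: with r = 1/3, L = (5/12, 7/12) and [MZD]:[LZM] = -4/3 as required.

r = 1/3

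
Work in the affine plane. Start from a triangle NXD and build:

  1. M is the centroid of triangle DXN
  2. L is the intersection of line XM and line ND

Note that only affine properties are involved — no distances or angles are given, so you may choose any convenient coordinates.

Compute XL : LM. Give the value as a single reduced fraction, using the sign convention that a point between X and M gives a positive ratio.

XL:LM = -3

Choose coordinates N = (0, 0), X = (1, 0), D = (0, 1).
1. M is the centroid of triangle DXN ⇒ M = (1/3, 1/3)
2. L is the intersection of line XM and line ND ⇒ L = (0, 1/2)
L = X + t·(M−X) with t = 3/2, so XL:LM = t:(1−t) = 3/2:-1/2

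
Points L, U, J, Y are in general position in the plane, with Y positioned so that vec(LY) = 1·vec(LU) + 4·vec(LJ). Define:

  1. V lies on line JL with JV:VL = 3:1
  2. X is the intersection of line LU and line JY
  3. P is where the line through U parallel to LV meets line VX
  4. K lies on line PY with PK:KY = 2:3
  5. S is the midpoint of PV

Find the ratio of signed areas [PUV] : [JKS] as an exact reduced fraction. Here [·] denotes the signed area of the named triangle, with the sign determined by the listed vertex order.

[PUV]:[JKS] = 40/39

Assign L = (0, 0), U = (1, 0), J = (0, 1), Y = (1, 4) — the answer is frame-independent, so this choice is without loss of generality.
1. V lies on line JL with JV:VL = 3:1 ⇒ V = (0, 1/4)
2. X is the intersection of line LU and line JY ⇒ X = (-1/3, 0)
3. P is where the line through U parallel to LV meets line VX ⇒ P = (1, 1)
4. K lies on line PY with PK:KY = 2:3 ⇒ K = (1, 11/5)
5. S is the midpoint of PV ⇒ S = (1/2, 5/8)
2·[PUV] = -1, 2·[JKS] = -39/40
[PUV]:[JKS] = -1:-39/40 = 40/39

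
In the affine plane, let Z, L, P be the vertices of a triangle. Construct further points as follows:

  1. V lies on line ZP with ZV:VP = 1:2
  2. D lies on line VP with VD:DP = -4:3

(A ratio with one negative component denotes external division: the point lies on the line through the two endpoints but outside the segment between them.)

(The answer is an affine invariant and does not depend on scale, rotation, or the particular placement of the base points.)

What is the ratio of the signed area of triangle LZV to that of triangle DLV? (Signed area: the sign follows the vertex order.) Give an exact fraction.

[LZV]:[DLV] = 1/8

Choose coordinates Z = (0, 0), L = (1, 0), P = (0, 1).
1. V lies on line ZP with ZV:VP = 1:2 ⇒ V = (0, 1/3)
2. D lies on line VP with VD:DP = -4:3 ⇒ D = (0, 3)
2·[LZV] = -1/3, 2·[DLV] = -8/3
[LZV]:[DLV] = -1/3:-8/3 = 1/8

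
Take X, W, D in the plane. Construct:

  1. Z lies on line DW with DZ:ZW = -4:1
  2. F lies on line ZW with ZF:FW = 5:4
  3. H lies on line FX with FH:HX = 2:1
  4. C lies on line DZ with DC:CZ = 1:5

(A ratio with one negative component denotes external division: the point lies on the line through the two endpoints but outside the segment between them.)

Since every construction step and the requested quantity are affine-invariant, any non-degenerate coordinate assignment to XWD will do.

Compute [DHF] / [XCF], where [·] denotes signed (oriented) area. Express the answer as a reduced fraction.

[DHF]:[XCF] = -62/75

Choose coordinates X = (0, 0), W = (1, 0), D = (0, 1).
1. Z lies on line DW with DZ:ZW = -4:1 ⇒ Z = (4/3, -1/3)
2. F lies on line ZW with ZF:FW = 5:4 ⇒ F = (31/27, -4/27)
3. H lies on line FX with FH:HX = 2:1 ⇒ H = (31/81, -4/81)
4. C lies on line DZ with DC:CZ = 1:5 ⇒ C = (2/9, 7/9)
2·[DHF] = 62/81, 2·[XCF] = -25/27
[DHF]:[XCF] = 62/81:-25/27 = -62/75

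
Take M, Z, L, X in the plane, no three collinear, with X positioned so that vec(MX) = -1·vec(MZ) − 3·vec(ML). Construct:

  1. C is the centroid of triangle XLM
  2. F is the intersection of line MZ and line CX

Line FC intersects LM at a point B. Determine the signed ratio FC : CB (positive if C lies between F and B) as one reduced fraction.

FC:CB = -4/7

Work in coordinates with M = (0, 0), Z = (1, 0), L = (0, 1), X = (-1, -3).
1. C is the centroid of triangle XLM ⇒ C = (-1/3, -2/3)
2. F is the intersection of line MZ and line CX ⇒ F = (-1/7, 0)
line FC meets LM at B = (0, 1/2)
C = F + t·(B−F) with t = -4/3, so FC:CB = -4/3:7/3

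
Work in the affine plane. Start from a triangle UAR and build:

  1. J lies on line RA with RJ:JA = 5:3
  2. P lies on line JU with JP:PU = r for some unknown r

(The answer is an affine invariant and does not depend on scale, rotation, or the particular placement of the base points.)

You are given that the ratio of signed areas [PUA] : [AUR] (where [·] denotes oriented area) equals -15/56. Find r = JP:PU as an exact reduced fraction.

Assign U = (0, 0), A = (1, 0), R = (0, 1) — the answer is frame-independent, so this choice is without loss of generality.
1. J lies on line RA with RJ:JA = 5:3 ⇒ J = (5/8, 3/8)
2. With JP:PU = r, write λ = r/(r+1) so P = J + λ·(U−J); P is affine-linear in λ
Every point depending on P is an affine combination of P and λ-independent points, so each such coordinate is linear in λ; the λ² term in each signed area is a multiple of (U−J)×(U−J) = 0, so 2·[PUA] and 2·[AUR] are each linear in λ. Evaluating at λ=0 and λ=1:
  2·[PUA] = -3/8·λ + 3/8,   2·[AUR] = -1
So [PUA]:[AUR] = (-3/8·λ + 3/8) / (-1). Setting this equal to -15/56:
  -3/8·λ + 3/8 = -15/56·(-1)  ⇒  λ = 2/7
Then r = λ/(1−λ) = (2/7)/(5/7) = 2/5. Check: with r = 2/5, P = (25/56, 15/56) and [PUA]:[AUR] = -15/56 as required.

r = 2/5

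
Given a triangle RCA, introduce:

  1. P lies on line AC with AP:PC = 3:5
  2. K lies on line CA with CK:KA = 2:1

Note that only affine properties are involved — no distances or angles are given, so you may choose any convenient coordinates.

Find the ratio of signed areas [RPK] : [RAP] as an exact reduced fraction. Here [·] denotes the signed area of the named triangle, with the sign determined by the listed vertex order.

Set R = (0, 0), C = (1, 0), A = (0, 1); any affine frame gives the same invariant.
1. P lies on line AC with AP:PC = 3:5 ⇒ P = (3/8, 5/8)
2. K lies on line CA with CK:KA = 2:1 ⇒ K = (1/3, 2/3)
2·[RPK] = 1/24, 2·[RAP] = -3/8
[RPK]:[RAP] = 1/24:-3/8 = -1/9

[RPK]:[RAP] = -1/9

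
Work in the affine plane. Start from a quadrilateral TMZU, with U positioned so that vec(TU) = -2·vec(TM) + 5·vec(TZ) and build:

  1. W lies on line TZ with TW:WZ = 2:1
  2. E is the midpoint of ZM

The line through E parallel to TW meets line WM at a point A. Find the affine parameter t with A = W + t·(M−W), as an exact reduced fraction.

t = 1/2

Set T = (0, 0), M = (1, 0), Z = (0, 1), U = (-2, 5); any affine frame gives the same invariant.
1. W lies on line TZ with TW:WZ = 2:1 ⇒ W = (0, 2/3)
2. E is the midpoint of ZM ⇒ E = (1/2, 1/2)
through E parallel to TW: direction (0, 2/3); meets WM at A = (1/2, 1/3)
A = W + t·(M−W) with t = 1/2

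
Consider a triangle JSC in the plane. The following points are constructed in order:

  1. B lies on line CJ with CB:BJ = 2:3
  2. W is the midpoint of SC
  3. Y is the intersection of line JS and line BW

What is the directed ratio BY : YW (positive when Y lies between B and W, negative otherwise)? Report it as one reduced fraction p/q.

BY:YW = -6/5

Assign J = (0, 0), S = (1, 0), C = (0, 1) — the answer is frame-independent, so this choice is without loss of generality.
1. B lies on line CJ with CB:BJ = 2:3 ⇒ B = (0, 3/5)
2. W is the midpoint of SC ⇒ W = (1/2, 1/2)
3. Y is the intersection of line JS and line BW ⇒ Y = (3, 0)
Y = B + t·(W−B) with t = 6, so BY:YW = t:(1−t) = 6:-5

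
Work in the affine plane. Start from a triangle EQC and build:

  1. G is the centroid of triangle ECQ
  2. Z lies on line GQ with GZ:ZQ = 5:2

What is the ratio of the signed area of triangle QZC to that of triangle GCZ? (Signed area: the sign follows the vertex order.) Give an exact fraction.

[QZC]:[GCZ] = 2/5

Work in coordinates with E = (0, 0), Q = (1, 0), C = (0, 1).
1. G is the centroid of triangle ECQ ⇒ G = (1/3, 1/3)
2. Z lies on line GQ with GZ:ZQ = 5:2 ⇒ Z = (17/21, 2/21)
2·[QZC] = -2/21, 2·[GCZ] = -5/21
[QZC]:[GCZ] = -2/21:-5/21 = 2/5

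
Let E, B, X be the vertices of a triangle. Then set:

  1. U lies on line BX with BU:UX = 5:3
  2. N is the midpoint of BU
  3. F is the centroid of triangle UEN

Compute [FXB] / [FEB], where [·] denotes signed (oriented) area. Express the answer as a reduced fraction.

Assign E = (0, 0), B = (1, 0), X = (0, 1) — the answer is frame-independent, so this choice is without loss of generality.
1. U lies on line BX with BU:UX = 5:3 ⇒ U = (3/8, 5/8)
2. N is the midpoint of BU ⇒ N = (11/16, 5/16)
3. F is the centroid of triangle UEN ⇒ F = (17/48, 5/16)
2·[FXB] = -1/3, 2·[FEB] = 5/16
[FXB]:[FEB] = -1/3:5/16 = -16/15

[FXB]:[FEB] = -16/15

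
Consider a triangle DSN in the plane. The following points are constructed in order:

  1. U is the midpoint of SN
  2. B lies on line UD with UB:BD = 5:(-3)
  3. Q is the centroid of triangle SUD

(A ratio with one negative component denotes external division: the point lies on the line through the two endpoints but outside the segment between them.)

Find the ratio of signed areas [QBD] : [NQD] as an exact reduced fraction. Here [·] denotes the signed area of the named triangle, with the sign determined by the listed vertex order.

Work in coordinates with D = (0, 0), S = (1, 0), N = (0, 1).
1. U is the midpoint of SN ⇒ U = (1/2, 1/2)
2. B lies on line UD with UB:BD = 5:(-3) ⇒ B = (-3/4, -3/4)
3. Q is the centroid of triangle SUD ⇒ Q = (1/2, 1/6)
2·[QBD] = -1/4, 2·[NQD] = -1/2
[QBD]:[NQD] = -1/4:-1/2 = 1/2

[QBD]:[NQD] = 1/2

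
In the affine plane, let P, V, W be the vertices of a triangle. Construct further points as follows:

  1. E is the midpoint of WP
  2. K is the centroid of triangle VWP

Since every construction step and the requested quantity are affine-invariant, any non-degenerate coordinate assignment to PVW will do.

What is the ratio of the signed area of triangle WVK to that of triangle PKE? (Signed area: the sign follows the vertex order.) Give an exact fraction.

Assign P = (0, 0), V = (1, 0), W = (0, 1) — the answer is frame-independent, so this choice is without loss of generality.
1. E is the midpoint of WP ⇒ E = (0, 1/2)
2. K is the centroid of triangle VWP ⇒ K = (1/3, 1/3)
2·[WVK] = -1/3, 2·[PKE] = 1/6
[WVK]:[PKE] = -1/3:1/6 = -2

[WVK]:[PKE] = -2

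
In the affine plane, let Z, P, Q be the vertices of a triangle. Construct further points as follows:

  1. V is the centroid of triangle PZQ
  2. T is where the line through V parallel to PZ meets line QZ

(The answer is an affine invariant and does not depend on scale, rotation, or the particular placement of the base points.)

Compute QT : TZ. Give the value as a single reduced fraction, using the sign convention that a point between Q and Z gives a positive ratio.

Work in coordinates with Z = (0, 0), P = (1, 0), Q = (0, 1).
1. V is the centroid of triangle PZQ ⇒ V = (1/3, 1/3)
2. T is where the line through V parallel to PZ meets line QZ ⇒ T = (0, 1/3)
T = Q + t·(Z−Q) with t = 2/3, so QT:TZ = t:(1−t) = 2/3:1/3

QT:TZ = 2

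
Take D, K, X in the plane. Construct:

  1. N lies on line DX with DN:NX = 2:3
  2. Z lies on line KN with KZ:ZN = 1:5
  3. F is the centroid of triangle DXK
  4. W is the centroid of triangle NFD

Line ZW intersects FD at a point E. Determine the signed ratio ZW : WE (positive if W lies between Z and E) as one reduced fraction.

ZW:WE = -27/4

Choose coordinates D = (0, 0), K = (1, 0), X = (0, 1).
1. N lies on line DX with DN:NX = 2:3 ⇒ N = (0, 2/5)
2. Z lies on line KN with KZ:ZN = 1:5 ⇒ Z = (5/6, 1/15)
3. F is the centroid of triangle DXK ⇒ F = (1/3, 1/3)
4. W is the centroid of triangle NFD ⇒ W = (1/9, 11/45)
line ZW meets FD at E = (53/243, 53/243)
W = Z + t·(E−Z) with t = 27/23, so ZW:WE = 27/23:-4/23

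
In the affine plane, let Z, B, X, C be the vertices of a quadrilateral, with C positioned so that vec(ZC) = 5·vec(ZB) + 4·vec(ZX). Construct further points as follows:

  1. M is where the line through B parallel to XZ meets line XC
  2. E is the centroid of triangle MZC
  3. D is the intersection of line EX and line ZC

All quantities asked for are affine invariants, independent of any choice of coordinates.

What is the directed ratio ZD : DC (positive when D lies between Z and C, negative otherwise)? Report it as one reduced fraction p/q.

ZD:DC = 6/5

Work in coordinates with Z = (0, 0), B = (1, 0), X = (0, 1), C = (5, 4).
1. M is where the line through B parallel to XZ meets line XC ⇒ M = (1, 8/5)
2. E is the centroid of triangle MZC ⇒ E = (2, 28/15)
3. D is the intersection of line EX and line ZC ⇒ D = (30/11, 24/11)
D = Z + t·(C−Z) with t = 6/11, so ZD:DC = t:(1−t) = 6/11:5/11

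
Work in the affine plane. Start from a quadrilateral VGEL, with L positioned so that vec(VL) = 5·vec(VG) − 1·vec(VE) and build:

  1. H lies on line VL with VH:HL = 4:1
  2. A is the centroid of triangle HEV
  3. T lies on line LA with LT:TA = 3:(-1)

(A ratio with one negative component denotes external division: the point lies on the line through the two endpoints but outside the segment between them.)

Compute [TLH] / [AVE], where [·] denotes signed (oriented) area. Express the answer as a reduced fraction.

[TLH]:[AVE] = 3/8

Choose coordinates V = (0, 0), G = (1, 0), E = (0, 1), L = (5, -1).
1. H lies on line VL with VH:HL = 4:1 ⇒ H = (4, -4/5)
2. A is the centroid of triangle HEV ⇒ A = (4/3, 1/15)
3. T lies on line LA with LT:TA = 3:(-1) ⇒ T = (-1/2, 3/5)
2·[TLH] = -1/2, 2·[AVE] = -4/3
[TLH]:[AVE] = -1/2:-4/3 = 3/8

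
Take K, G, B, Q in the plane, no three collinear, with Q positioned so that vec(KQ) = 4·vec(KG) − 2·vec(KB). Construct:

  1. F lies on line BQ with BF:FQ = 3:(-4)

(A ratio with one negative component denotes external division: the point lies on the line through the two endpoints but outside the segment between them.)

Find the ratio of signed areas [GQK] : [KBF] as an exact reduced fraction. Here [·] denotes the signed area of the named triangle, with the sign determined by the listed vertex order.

[GQK]:[KBF] = -1/6

Work in coordinates with K = (0, 0), G = (1, 0), B = (0, 1), Q = (4, -2).
1. F lies on line BQ with BF:FQ = 3:(-4) ⇒ F = (-12, 10)
2·[GQK] = -2, 2·[KBF] = 12
[GQK]:[KBF] = -2:12 = -1/6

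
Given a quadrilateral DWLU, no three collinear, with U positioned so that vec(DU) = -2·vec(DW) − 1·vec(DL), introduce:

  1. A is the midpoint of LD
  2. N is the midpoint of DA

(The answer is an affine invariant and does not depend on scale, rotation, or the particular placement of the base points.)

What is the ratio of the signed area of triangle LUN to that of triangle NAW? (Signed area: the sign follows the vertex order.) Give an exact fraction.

[LUN]:[NAW] = -6

Set D = (0, 0), W = (1, 0), L = (0, 1), U = (-2, -1); any affine frame gives the same invariant.
1. A is the midpoint of LD ⇒ A = (0, 1/2)
2. N is the midpoint of DA ⇒ N = (0, 1/4)
2·[LUN] = 3/2, 2·[NAW] = -1/4
[LUN]:[NAW] = 3/2:-1/4 = -6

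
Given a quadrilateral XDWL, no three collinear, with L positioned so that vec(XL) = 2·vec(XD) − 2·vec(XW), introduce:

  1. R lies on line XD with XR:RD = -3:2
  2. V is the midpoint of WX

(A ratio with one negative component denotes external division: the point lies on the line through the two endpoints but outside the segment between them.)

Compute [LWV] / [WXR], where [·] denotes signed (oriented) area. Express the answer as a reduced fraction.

Choose coordinates X = (0, 0), D = (1, 0), W = (0, 1), L = (2, -2).
1. R lies on line XD with XR:RD = -3:2 ⇒ R = (3, 0)
2. V is the midpoint of WX ⇒ V = (0, 1/2)
2·[LWV] = 1, 2·[WXR] = 3
[LWV]:[WXR] = 1:3 = 1/3

[LWV]:[WXR] = 1/3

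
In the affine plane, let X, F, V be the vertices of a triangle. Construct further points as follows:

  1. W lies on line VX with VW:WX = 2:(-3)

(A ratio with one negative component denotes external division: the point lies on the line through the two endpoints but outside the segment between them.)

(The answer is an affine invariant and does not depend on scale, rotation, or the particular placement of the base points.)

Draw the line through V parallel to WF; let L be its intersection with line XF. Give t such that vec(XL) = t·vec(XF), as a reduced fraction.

t = 1/3

Set X = (0, 0), F = (1, 0), V = (0, 1); any affine frame gives the same invariant.
1. W lies on line VX with VW:WX = 2:(-3) ⇒ W = (0, 3)
through V parallel to WF: direction (1, -3); meets XF at L = (1/3, 0)
L = X + t·(F−X) with t = 1/3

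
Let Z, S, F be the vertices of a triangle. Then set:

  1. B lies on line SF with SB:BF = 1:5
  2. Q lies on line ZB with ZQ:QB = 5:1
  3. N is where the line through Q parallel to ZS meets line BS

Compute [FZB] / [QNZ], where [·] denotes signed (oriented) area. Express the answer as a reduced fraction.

Work in coordinates with Z = (0, 0), S = (1, 0), F = (0, 1).
1. B lies on line SF with SB:BF = 1:5 ⇒ B = (5/6, 1/6)
2. Q lies on line ZB with ZQ:QB = 5:1 ⇒ Q = (25/36, 5/36)
3. N is where the line through Q parallel to ZS meets line BS ⇒ N = (31/36, 5/36)
2·[FZB] = 5/6, 2·[QNZ] = -5/216
[FZB]:[QNZ] = 5/6:-5/216 = -36

[FZB]:[QNZ] = -36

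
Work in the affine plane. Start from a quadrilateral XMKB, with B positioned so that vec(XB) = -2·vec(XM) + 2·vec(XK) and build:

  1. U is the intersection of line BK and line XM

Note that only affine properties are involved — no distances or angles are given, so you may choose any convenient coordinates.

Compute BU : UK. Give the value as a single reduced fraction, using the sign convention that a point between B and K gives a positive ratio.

BU:UK = -2

Work in coordinates with X = (0, 0), M = (1, 0), K = (0, 1), B = (-2, 2).
1. U is the intersection of line BK and line XM ⇒ U = (2, 0)
U = B + t·(K−B) with t = 2, so BU:UK = t:(1−t) = 2:-1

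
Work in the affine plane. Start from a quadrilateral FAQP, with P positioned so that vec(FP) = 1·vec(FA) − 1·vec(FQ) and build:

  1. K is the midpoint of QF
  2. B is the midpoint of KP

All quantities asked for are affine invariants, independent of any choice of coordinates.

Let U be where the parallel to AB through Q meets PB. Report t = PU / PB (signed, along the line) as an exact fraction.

t = 5/2

Set F = (0, 0), A = (1, 0), Q = (0, 1), P = (1, -1); any affine frame gives the same invariant.
1. K is the midpoint of QF ⇒ K = (0, 1/2)
2. B is the midpoint of KP ⇒ B = (1/2, -1/4)
through Q parallel to AB: direction (-1/2, -1/4); meets PB at U = (-1/4, 7/8)
U = P + t·(B−P) with t = 5/2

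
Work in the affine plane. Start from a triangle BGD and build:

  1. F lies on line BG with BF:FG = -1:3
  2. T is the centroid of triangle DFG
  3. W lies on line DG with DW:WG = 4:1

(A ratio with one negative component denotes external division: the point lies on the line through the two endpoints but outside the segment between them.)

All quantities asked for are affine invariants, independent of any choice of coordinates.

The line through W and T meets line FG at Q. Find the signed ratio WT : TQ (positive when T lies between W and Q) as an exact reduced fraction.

Work in coordinates with B = (0, 0), G = (1, 0), D = (0, 1).
1. F lies on line BG with BF:FG = -1:3 ⇒ F = (-1/2, 0)
2. T is the centroid of triangle DFG ⇒ T = (1/6, 1/3)
3. W lies on line DG with DW:WG = 4:1 ⇒ W = (4/5, 1/5)
line WT meets FG at Q = (7/4, 0)
T = W + t·(Q−W) with t = -2/3, so WT:TQ = -2/3:5/3

WT:TQ = -2/5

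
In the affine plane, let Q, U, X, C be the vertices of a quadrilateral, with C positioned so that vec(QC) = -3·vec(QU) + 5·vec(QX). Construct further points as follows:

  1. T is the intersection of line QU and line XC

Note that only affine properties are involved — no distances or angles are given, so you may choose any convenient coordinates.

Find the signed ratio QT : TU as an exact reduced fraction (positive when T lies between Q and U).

QT:TU = 3

Choose coordinates Q = (0, 0), U = (1, 0), X = (0, 1), C = (-3, 5).
1. T is the intersection of line QU and line XC ⇒ T = (3/4, 0)
T = Q + t·(U−Q) with t = 3/4, so QT:TU = t:(1−t) = 3/4:1/4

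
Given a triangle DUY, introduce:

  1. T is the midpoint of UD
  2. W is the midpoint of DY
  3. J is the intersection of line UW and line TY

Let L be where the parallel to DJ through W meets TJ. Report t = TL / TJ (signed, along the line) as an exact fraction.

Choose coordinates D = (0, 0), U = (1, 0), Y = (0, 1).
1. T is the midpoint of UD ⇒ T = (1/2, 0)
2. W is the midpoint of DY ⇒ W = (0, 1/2)
3. J is the intersection of line UW and line TY ⇒ J = (1/3, 1/3)
through W parallel to DJ: direction (1/3, 1/3); meets TJ at L = (1/6, 2/3)
L = T + t·(J−T) with t = 2

t = 2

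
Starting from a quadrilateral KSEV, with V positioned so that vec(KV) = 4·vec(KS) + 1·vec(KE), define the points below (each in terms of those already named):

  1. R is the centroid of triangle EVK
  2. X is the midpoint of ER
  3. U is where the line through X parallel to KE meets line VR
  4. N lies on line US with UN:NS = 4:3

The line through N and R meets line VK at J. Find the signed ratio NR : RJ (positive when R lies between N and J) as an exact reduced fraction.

NR:RJ = -25/28

Set K = (0, 0), S = (1, 0), E = (0, 1), V = (4, 1); any affine frame gives the same invariant.
1. R is the centroid of triangle EVK ⇒ R = (4/3, 2/3)
2. X is the midpoint of ER ⇒ X = (2/3, 5/6)
3. U is where the line through X parallel to KE meets line VR ⇒ U = (2/3, 7/12)
4. N lies on line US with UN:NS = 4:3 ⇒ N = (6/7, 1/4)
line NR meets VK at J = (4/5, 1/5)
R = N + t·(J−N) with t = -25/3, so NR:RJ = -25/3:28/3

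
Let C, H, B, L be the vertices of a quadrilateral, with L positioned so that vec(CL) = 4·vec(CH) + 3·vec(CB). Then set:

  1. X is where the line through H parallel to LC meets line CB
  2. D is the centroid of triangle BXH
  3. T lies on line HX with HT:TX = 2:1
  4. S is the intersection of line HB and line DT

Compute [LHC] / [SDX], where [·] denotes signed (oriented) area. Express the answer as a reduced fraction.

Assign C = (0, 0), H = (1, 0), B = (0, 1), L = (4, 3) — the answer is frame-independent, so this choice is without loss of generality.
1. X is where the line through H parallel to LC meets line CB ⇒ X = (0, -3/4)
2. D is the centroid of triangle BXH ⇒ D = (1/3, 1/12)
3. T lies on line HX with HT:TX = 2:1 ⇒ T = (1/3, -1/2)
4. S is the intersection of line HB and line DT ⇒ S = (1/3, 2/3)
2·[LHC] = -3, 2·[SDX] = -7/36
[LHC]:[SDX] = -3:-7/36 = 108/7

[LHC]:[SDX] = 108/7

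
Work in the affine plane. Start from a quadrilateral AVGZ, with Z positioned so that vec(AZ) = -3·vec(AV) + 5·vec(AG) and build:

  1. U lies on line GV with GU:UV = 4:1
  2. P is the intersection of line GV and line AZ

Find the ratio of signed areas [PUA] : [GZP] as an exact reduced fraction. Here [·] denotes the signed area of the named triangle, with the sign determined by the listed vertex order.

Assign A = (0, 0), V = (1, 0), G = (0, 1), Z = (-3, 5) — the answer is frame-independent, so this choice is without loss of generality.
1. U lies on line GV with GU:UV = 4:1 ⇒ U = (4/5, 1/5)
2. P is the intersection of line GV and line AZ ⇒ P = (-3/2, 5/2)
2·[PUA] = -23/10, 2·[GZP] = 3/2
[PUA]:[GZP] = -23/10:3/2 = -23/15

[PUA]:[GZP] = -23/15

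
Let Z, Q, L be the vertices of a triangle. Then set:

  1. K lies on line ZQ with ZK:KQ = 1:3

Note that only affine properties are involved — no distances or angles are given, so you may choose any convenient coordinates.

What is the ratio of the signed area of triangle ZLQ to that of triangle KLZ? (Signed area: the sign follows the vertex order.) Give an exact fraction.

[ZLQ]:[KLZ] = -4

Set Z = (0, 0), Q = (1, 0), L = (0, 1); any affine frame gives the same invariant.
1. K lies on line ZQ with ZK:KQ = 1:3 ⇒ K = (1/4, 0)
2·[ZLQ] = -1, 2·[KLZ] = 1/4
[ZLQ]:[KLZ] = -1:1/4 = -4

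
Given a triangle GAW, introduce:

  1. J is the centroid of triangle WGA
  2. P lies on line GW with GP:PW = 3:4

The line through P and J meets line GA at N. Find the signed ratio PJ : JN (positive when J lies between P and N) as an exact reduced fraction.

Work in coordinates with G = (0, 0), A = (1, 0), W = (0, 1).
1. J is the centroid of triangle WGA ⇒ J = (1/3, 1/3)
2. P lies on line GW with GP:PW = 3:4 ⇒ P = (0, 3/7)
line PJ meets GA at N = (3/2, 0)
J = P + t·(N−P) with t = 2/9, so PJ:JN = 2/9:7/9

PJ:JN = 2/7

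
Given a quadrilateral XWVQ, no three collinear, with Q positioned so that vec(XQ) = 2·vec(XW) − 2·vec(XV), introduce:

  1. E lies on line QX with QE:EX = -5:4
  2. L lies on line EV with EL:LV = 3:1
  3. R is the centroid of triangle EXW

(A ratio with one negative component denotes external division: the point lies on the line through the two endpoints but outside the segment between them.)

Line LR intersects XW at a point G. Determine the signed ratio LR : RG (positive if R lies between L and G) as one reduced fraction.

Choose coordinates X = (0, 0), W = (1, 0), V = (0, 1), Q = (2, -2).
1. E lies on line QX with QE:EX = -5:4 ⇒ E = (-8, 8)
2. L lies on line EV with EL:LV = 3:1 ⇒ L = (-2, 11/4)
3. R is the centroid of triangle EXW ⇒ R = (-7/3, 8/3)
line LR meets XW at G = (-13, 0)
R = L + t·(G−L) with t = 1/33, so LR:RG = 1/33:32/33

LR:RG = 1/32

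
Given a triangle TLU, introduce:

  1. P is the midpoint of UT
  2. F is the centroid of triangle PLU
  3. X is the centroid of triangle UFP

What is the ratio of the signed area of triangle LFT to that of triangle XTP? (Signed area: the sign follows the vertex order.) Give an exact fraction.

Work in coordinates with T = (0, 0), L = (1, 0), U = (0, 1).
1. P is the midpoint of UT ⇒ P = (0, 1/2)
2. F is the centroid of triangle PLU ⇒ F = (1/3, 1/2)
3. X is the centroid of triangle UFP ⇒ X = (1/9, 2/3)
2·[LFT] = 1/2, 2·[XTP] = -1/18
[LFT]:[XTP] = 1/2:-1/18 = -9

[LFT]:[XTP] = -9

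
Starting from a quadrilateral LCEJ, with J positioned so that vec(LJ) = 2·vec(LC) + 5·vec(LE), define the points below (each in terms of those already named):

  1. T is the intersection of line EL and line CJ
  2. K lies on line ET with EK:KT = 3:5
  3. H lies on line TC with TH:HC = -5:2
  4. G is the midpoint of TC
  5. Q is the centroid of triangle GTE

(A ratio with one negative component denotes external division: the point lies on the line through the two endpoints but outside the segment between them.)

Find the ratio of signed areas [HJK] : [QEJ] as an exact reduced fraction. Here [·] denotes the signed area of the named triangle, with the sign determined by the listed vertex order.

Work in coordinates with L = (0, 0), C = (1, 0), E = (0, 1), J = (2, 5).
1. T is the intersection of line EL and line CJ ⇒ T = (0, -5)
2. K lies on line ET with EK:KT = 3:5 ⇒ K = (0, -5/4)
3. H lies on line TC with TH:HC = -5:2 ⇒ H = (5/3, 10/3)
4. G is the midpoint of TC ⇒ G = (1/2, -5/2)
5. Q is the centroid of triangle GTE ⇒ Q = (1/6, -13/6)
2·[HJK] = 5/4, 2·[QEJ] = -7
[HJK]:[QEJ] = 5/4:-7 = -5/28

[HJK]:[QEJ] = -5/28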